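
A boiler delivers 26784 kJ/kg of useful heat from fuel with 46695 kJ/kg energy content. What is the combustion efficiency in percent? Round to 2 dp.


Efficiency = (Q_useful / Q_fuel) * 100
Efficiency = (26784 / 46695) * 100
Efficiency = 0.5736 * 100 = 57.36%


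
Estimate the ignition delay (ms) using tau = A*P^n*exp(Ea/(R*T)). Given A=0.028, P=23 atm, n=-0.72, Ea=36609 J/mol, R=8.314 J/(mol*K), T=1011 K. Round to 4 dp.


tau = A * P^n * exp(Ea/(R*T))
P^n = 23^(-0.72) = 0.10460585
Ea/(R*T) = 36609/(8.314*1011) = 4.355386
exp(Ea/(R*T)) = 77.896919
tau = 0.028 * 0.10460585 * 77.896919 = 0.2282 ms


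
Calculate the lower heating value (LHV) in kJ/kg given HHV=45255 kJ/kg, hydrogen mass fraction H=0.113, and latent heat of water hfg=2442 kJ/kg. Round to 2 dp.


LHV = HHV - hfg * 9 * H
Water correction = 2442 * 9 * 0.113 = 2483.514 kJ/kg
LHV = 45255 - 2483.514 = 42771.49 kJ/kg


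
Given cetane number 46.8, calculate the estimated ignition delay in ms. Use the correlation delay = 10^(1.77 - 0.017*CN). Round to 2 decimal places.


delay = 10^(1.77 - 0.017*CN)
Exponent = 1.77 - 0.017*46.8 = 0.9744
delay = 10^0.9744 = 9.43 ms


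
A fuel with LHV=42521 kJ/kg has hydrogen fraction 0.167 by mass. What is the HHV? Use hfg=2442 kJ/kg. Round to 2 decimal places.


HHV = LHV + hfg * 9 * H
Water addition = 2442 * 9 * 0.167 = 3670.326 kJ/kg
HHV = 42521 + 3670.326 = 46191.33 kJ/kg


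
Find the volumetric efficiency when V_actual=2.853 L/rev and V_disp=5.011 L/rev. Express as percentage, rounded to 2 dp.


eta_v = (V_actual / V_disp) * 100
Ratio = 2.853 / 5.011 = 0.5693
eta_v = 0.5693 * 100 = 56.93%


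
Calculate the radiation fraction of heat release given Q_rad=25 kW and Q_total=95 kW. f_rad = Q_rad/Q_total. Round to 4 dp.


f_rad = Q_rad / Q_total
f_rad = 25 / 95 = 0.2632


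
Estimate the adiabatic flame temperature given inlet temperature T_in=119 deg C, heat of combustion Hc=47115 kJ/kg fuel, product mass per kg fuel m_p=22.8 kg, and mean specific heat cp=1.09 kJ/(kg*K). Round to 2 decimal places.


T_ad = T_in + Hc / (m_p * cp)
Denominator = 22.8 * 1.09 = 24.8520
Temperature rise = 47115 / 24.8520 = 1895.82 K
T_ad = 119 + 1895.82 = 2014.82 deg C


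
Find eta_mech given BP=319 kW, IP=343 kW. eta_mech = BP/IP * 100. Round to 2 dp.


eta_mech = (BP / IP) * 100
Ratio = 319 / 343 = 0.9300
eta_mech = 0.9300 * 100 = 93.00%


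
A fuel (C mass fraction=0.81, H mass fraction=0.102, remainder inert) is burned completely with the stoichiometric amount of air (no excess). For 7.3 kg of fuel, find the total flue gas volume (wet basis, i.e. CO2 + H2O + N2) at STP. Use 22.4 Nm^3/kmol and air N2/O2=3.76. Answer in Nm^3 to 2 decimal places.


Per kg fuel: CO2 = (C/12 kmol)*22.4 = (0.81/12)*22.4 = 1.51200 Nm^3
Per kg fuel: H2O = (H/2 kmol)*22.4 = (0.102/2)*22.4 = 1.14240 Nm^3
O2 needed per kg fuel = C/12 + H/4 = 0.81/12 + 0.102/4 = 0.09300000 kmol
Per kg fuel: N2 = O2*3.76*22.4 = 0.09300000*3.76*22.4 = 7.83283 Nm^3
Total per kg = 1.51200 + 1.14240 + 7.83283 = 10.48723 Nm^3
Total = 10.48723 * 7.3 = 76.56 Nm^3


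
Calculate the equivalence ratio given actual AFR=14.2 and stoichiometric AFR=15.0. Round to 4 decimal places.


phi = AFR_stoich / AFR_actual
phi = 15.0 / 14.2 = 1.0563


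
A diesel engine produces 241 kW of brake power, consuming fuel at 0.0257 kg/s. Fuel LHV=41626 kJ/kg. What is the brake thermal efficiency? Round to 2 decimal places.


eta_BTE = (BP / (mf * LHV)) * 100
Denominator = 0.0257 * 41626 = 1069.7882 kW
eta_BTE = (241 / 1069.7882) * 100 = 22.53%


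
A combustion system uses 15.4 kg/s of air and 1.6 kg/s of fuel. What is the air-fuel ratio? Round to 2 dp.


AFR = m_air / m_fuel
AFR = 15.4 / 1.6 = 9.63


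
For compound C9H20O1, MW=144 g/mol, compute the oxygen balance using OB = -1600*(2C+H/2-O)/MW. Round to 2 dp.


OB = -1600 * (2C + H/2 - O) / MW
Inner = 2*9 + 20/2 - 1 = 27.00
OB = -1600 * 27.00 / 144 = -300.00%


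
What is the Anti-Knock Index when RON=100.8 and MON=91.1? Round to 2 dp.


AKI = (RON + MON) / 2
AKI = (100.8 + 91.1) / 2
AKI = 191.9 / 2 = 95.95


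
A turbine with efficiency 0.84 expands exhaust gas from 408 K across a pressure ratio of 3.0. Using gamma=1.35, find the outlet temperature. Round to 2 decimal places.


T_out = T_in * (1 - eta * (1 - PR^(-(gamma-1)/gamma)))
Exponent = -(1.35-1)/1.35 = -0.25925926
PR^exp = 3.0^(-0.25925926) = 0.75214556
Factor = 1 - 0.84*(1 - 0.75214556) = 0.79180227
T_out = 408 * 0.79180227 = 323.06 K


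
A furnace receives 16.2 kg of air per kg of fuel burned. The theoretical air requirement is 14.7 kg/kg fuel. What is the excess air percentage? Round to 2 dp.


Excess air = actual - stoichiometric = 16.2 - 14.7 = 1.50 kg/kg fuel
Excess air % = (excess / stoich) * 100 = (1.50 / 14.7) * 100 = 10.20%


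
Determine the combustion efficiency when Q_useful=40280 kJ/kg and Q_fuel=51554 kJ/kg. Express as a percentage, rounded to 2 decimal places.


Efficiency = (Q_useful / Q_fuel) * 100
Efficiency = (40280 / 51554) * 100
Efficiency = 0.7813 * 100 = 78.13%


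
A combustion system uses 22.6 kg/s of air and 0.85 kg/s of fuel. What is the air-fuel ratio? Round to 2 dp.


AFR = m_air / m_fuel
AFR = 22.6 / 0.85 = 26.59


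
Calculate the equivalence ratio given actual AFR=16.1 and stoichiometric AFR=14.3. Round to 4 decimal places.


phi = AFR_stoich / AFR_actual
phi = 14.3 / 16.1 = 0.8882


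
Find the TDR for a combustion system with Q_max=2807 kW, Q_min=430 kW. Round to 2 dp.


TDR = Q_max / Q_min
TDR = 2807 / 430 = 6.53


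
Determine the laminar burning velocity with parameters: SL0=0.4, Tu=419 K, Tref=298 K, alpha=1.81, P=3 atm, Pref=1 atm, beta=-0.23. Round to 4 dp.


SL = SL0 * (Tu/Tref)^alpha * (P/Pref)^beta
T ratio = 419/298 = 1.40604027
(T ratio)^alpha = 1.40604027^1.81 = 1.853002
(P/Pref)^beta = 3^(-0.23) = 0.776716
SL = 0.4 * 1.853002 * 0.776716 = 0.5757 m/s


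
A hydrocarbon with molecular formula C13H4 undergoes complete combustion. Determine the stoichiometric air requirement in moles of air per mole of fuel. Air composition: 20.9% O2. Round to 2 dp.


Balanced combustion: C13H4 + 14 O2 -> 13 CO2 + 2 H2O
O2 needed = C + H/4 = 13 + 4/4 = 14.00 moles
Air moles = O2 / 0.209 = 14.00 / 0.209 = 66.99 moles air


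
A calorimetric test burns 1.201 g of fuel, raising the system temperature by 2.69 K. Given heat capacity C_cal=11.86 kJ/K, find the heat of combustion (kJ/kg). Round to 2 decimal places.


Hc = C_cal * delta_T / m_fuel
Q_released = 11.86 * 2.69 = 31.9034 kJ
m_fuel = 1.201 g = 1.201/1000 kg = 0.001201 kg
Hc = 31.9034 / 0.001201 = 26564.03 kJ/kg


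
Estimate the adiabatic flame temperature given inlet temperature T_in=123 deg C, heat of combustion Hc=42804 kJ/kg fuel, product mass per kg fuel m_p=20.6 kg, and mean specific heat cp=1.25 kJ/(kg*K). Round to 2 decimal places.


T_ad = T_in + Hc / (m_p * cp)
Denominator = 20.6 * 1.25 = 25.7500
Temperature rise = 42804 / 25.7500 = 1662.29 K
T_ad = 123 + 1662.29 = 1785.29 deg C


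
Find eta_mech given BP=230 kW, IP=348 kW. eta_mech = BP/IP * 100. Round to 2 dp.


eta_mech = (BP / IP) * 100
Ratio = 230 / 348 = 0.6609
eta_mech = 0.6609 * 100 = 66.09%


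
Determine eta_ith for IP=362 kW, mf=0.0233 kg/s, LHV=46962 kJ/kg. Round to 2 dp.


eta_ith = (IP / (mf * LHV)) * 100
Denominator = 0.0233 * 46962 = 1094.2146 kW
eta_ith = (362 / 1094.2146) * 100 = 33.08%


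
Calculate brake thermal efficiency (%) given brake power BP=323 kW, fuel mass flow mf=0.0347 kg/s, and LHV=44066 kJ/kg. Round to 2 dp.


eta_BTE = (BP / (mf * LHV)) * 100
Denominator = 0.0347 * 44066 = 1529.0902 kW
eta_BTE = (323 / 1529.0902) * 100 = 21.12%


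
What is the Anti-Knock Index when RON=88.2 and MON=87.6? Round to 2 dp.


AKI = (RON + MON) / 2
AKI = (88.2 + 87.6) / 2
AKI = 175.8 / 2 = 87.90


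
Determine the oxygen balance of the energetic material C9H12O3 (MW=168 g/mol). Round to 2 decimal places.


OB = -1600 * (2C + H/2 - O) / MW
Inner = 2*9 + 12/2 - 3 = 21.00
OB = -1600 * 21.00 / 168 = -200.00%


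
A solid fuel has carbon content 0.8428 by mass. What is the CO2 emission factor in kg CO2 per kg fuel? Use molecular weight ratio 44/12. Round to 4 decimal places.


EF = C_frac * (M_CO2 / M_C)
EF = 0.8428 * (44/12)
EF = 0.8428 * 3.666667 = 3.0903 kg_CO2/kg_fuel


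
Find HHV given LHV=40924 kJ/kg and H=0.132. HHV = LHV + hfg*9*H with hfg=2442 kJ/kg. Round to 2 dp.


HHV = LHV + hfg * 9 * H
Water addition = 2442 * 9 * 0.132 = 2901.096 kJ/kg
HHV = 40924 + 2901.096 = 43825.10 kJ/kg


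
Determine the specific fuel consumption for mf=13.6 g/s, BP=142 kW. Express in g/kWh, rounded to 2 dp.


SFC = (mf / BP) * 3600
Rate = 13.6 / 142 = 0.095775 g/(s*kW)
SFC = 0.095775 * 3600 = 344.79 g/kWh


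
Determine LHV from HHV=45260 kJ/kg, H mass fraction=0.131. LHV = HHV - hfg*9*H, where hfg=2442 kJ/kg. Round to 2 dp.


LHV = HHV - hfg * 9 * H
Water correction = 2442 * 9 * 0.131 = 2879.118 kJ/kg
LHV = 45260 - 2879.118 = 42380.88 kJ/kg


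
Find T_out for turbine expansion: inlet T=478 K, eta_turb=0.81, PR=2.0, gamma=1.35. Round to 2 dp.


T_out = T_in * (1 - eta * (1 - PR^(-(gamma-1)/gamma)))
Exponent = -(1.35-1)/1.35 = -0.25925926
PR^exp = 2.0^(-0.25925926) = 0.83551680
Factor = 1 - 0.81*(1 - 0.83551680) = 0.86676861
T_out = 478 * 0.86676861 = 414.32 K


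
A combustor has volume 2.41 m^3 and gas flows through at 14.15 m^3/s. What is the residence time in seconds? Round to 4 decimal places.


tau = V / Q_flow
tau = 2.41 / 14.15 = 0.1703 s


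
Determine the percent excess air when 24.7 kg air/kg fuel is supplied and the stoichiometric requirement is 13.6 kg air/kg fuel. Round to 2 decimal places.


Excess air = actual - stoichiometric = 24.7 - 13.6 = 11.10 kg/kg fuel
Excess air % = (excess / stoich) * 100 = (11.10 / 13.6) * 100 = 81.62%


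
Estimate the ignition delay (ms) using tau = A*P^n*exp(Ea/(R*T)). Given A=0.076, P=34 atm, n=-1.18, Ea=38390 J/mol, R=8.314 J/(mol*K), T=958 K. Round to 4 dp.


tau = A * P^n * exp(Ea/(R*T))
P^n = 34^(-1.18) = 0.01559031
Ea/(R*T) = 38390/(8.314*958) = 4.819951
exp(Ea/(R*T)) = 123.958961
tau = 0.076 * 0.01559031 * 123.958961 = 0.1469 ms


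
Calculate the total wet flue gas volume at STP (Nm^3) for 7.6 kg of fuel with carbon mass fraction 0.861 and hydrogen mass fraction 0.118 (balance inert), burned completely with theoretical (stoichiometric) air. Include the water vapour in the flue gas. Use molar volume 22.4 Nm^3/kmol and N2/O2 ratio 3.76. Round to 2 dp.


Per kg fuel: CO2 = (C/12 kmol)*22.4 = (0.861/12)*22.4 = 1.60720 Nm^3
Per kg fuel: H2O = (H/2 kmol)*22.4 = (0.118/2)*22.4 = 1.32160 Nm^3
O2 needed per kg fuel = C/12 + H/4 = 0.861/12 + 0.118/4 = 0.10125000 kmol
Per kg fuel: N2 = O2*3.76*22.4 = 0.10125000*3.76*22.4 = 8.52768 Nm^3
Total per kg = 1.60720 + 1.32160 + 8.52768 = 11.45648 Nm^3
Total = 11.45648 * 7.6 = 87.07 Nm^3


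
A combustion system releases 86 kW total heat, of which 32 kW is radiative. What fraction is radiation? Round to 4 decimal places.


f_rad = Q_rad / Q_total
f_rad = 32 / 86 = 0.3721


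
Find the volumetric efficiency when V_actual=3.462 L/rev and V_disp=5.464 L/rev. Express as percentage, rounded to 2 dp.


eta_v = (V_actual / V_disp) * 100
Ratio = 3.462 / 5.464 = 0.6336
eta_v = 0.6336 * 100 = 63.36%


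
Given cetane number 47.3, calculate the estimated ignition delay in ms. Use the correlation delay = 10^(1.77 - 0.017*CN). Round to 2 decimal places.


delay = 10^(1.77 - 0.017*CN)
Exponent = 1.77 - 0.017*47.3 = 0.9659
delay = 10^0.9659 = 9.24 ms


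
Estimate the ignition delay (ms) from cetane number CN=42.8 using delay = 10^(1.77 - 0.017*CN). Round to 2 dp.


delay = 10^(1.77 - 0.017*CN)
Exponent = 1.77 - 0.017*42.8 = 1.0424
delay = 10^1.0424 = 11.03 ms


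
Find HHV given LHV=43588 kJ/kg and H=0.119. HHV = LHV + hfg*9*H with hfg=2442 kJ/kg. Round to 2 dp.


HHV = LHV + hfg * 9 * H
Water addition = 2442 * 9 * 0.119 = 2615.382 kJ/kg
HHV = 43588 + 2615.382 = 46203.38 kJ/kg


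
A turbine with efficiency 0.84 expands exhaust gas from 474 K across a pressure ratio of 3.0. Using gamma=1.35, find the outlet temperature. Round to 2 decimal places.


T_out = T_in * (1 - eta * (1 - PR^(-(gamma-1)/gamma)))
Exponent = -(1.35-1)/1.35 = -0.25925926
PR^exp = 3.0^(-0.25925926) = 0.75214556
Factor = 1 - 0.84*(1 - 0.75214556) = 0.79180227
T_out = 474 * 0.79180227 = 375.31 K


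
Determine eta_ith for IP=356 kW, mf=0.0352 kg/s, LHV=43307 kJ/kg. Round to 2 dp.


eta_ith = (IP / (mf * LHV)) * 100
Denominator = 0.0352 * 43307 = 1524.4064 kW
eta_ith = (356 / 1524.4064) * 100 = 23.35%


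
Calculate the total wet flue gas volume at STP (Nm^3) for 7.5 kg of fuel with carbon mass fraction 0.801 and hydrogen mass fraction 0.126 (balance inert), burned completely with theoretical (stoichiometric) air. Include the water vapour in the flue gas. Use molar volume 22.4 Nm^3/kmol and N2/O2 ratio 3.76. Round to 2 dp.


Per kg fuel: CO2 = (C/12 kmol)*22.4 = (0.801/12)*22.4 = 1.49520 Nm^3
Per kg fuel: H2O = (H/2 kmol)*22.4 = (0.126/2)*22.4 = 1.41120 Nm^3
O2 needed per kg fuel = C/12 + H/4 = 0.801/12 + 0.126/4 = 0.09825000 kmol
Per kg fuel: N2 = O2*3.76*22.4 = 0.09825000*3.76*22.4 = 8.27501 Nm^3
Total per kg = 1.49520 + 1.41120 + 8.27501 = 11.18141 Nm^3
Total = 11.18141 * 7.5 = 83.86 Nm^3


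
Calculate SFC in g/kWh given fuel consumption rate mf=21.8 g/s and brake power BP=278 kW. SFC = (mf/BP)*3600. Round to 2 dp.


SFC = (mf / BP) * 3600
Rate = 21.8 / 278 = 0.078417 g/(s*kW)
SFC = 0.078417 * 3600 = 282.30 g/kWh


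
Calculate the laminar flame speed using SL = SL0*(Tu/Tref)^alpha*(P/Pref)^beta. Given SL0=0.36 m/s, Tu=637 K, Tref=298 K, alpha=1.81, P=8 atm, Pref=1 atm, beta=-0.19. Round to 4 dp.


SL = SL0 * (Tu/Tref)^alpha * (P/Pref)^beta
T ratio = 637/298 = 2.13758389
(T ratio)^alpha = 2.13758389^1.81 = 3.955132
(P/Pref)^beta = 8^(-0.19) = 0.673617
SL = 0.36 * 3.955132 * 0.673617 = 0.9591 m/s


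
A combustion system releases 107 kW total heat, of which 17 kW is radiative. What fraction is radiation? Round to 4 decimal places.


f_rad = Q_rad / Q_total
f_rad = 17 / 107 = 0.1589


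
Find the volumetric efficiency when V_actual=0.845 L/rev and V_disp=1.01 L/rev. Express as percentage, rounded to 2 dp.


eta_v = (V_actual / V_disp) * 100
Ratio = 0.845 / 1.01 = 0.8366
eta_v = 0.8366 * 100 = 83.66%


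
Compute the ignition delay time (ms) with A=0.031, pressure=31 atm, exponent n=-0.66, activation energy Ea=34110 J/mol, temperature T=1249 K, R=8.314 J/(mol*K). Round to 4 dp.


tau = A * P^n * exp(Ea/(R*T))
P^n = 31^(-0.66) = 0.10368150
Ea/(R*T) = 34110/(8.314*1249) = 3.284802
exp(Ea/(R*T)) = 26.703709
tau = 0.031 * 0.10368150 * 26.703709 = 0.0858 ms


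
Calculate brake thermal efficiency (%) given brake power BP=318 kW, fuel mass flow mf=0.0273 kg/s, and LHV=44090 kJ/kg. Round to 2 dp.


eta_BTE = (BP / (mf * LHV)) * 100
Denominator = 0.0273 * 44090 = 1203.6570 kW
eta_BTE = (318 / 1203.6570) * 100 = 26.42%


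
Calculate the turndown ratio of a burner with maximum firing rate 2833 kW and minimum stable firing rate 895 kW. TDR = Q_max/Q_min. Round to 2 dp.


TDR = Q_max / Q_min
TDR = 2833 / 895 = 3.17


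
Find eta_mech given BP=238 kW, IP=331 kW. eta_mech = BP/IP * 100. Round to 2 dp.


eta_mech = (BP / IP) * 100
Ratio = 238 / 331 = 0.7190
eta_mech = 0.7190 * 100 = 71.90%


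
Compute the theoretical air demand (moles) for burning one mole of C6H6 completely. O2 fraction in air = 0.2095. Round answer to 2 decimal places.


Balanced combustion: C6H6 + 7.5 O2 -> 6 CO2 + 3 H2O
O2 needed = C + H/4 = 6 + 6/4 = 7.50 moles
Air moles = O2 / 0.2095 = 7.50 / 0.2095 = 35.80 moles air


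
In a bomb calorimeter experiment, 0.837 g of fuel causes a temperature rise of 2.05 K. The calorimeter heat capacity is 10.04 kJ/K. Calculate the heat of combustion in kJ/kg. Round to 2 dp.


Hc = C_cal * delta_T / m_fuel
Q_released = 10.04 * 2.05 = 20.5820 kJ
m_fuel = 0.837 g = 0.837/1000 kg = 0.000837 kg
Hc = 20.5820 / 0.000837 = 24590.20 kJ/kg


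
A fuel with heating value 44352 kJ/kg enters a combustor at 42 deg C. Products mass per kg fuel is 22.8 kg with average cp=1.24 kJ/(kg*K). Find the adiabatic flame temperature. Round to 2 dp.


T_ad = T_in + Hc / (m_p * cp)
Denominator = 22.8 * 1.24 = 28.2720
Temperature rise = 44352 / 28.2720 = 1568.76 K
T_ad = 42 + 1568.76 = 1610.76 deg C


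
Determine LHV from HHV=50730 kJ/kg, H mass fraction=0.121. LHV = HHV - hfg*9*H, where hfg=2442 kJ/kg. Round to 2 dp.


LHV = HHV - hfg * 9 * H
Water correction = 2442 * 9 * 0.121 = 2659.338 kJ/kg
LHV = 50730 - 2659.338 = 48070.66 kJ/kg


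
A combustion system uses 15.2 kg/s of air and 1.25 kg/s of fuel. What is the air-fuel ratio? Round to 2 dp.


AFR = m_air / m_fuel
AFR = 15.2 / 1.25 = 12.16


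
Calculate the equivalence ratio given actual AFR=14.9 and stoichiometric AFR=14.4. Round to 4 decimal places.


phi = AFR_stoich / AFR_actual
phi = 14.4 / 14.9 = 0.9664


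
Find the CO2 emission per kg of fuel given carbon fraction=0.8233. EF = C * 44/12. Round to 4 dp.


EF = C_frac * (M_CO2 / M_C)
EF = 0.8233 * (44/12)
EF = 0.8233 * 3.666667 = 3.0188 kg_CO2/kg_fuel


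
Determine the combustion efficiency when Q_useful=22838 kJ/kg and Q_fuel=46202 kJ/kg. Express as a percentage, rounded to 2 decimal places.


Efficiency = (Q_useful / Q_fuel) * 100
Efficiency = (22838 / 46202) * 100
Efficiency = 0.4943 * 100 = 49.43%


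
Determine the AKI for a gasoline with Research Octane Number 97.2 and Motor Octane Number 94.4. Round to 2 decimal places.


AKI = (RON + MON) / 2
AKI = (97.2 + 94.4) / 2
AKI = 191.6 / 2 = 95.80


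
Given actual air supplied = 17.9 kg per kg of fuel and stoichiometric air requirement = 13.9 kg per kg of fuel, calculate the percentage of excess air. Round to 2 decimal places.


Excess air = actual - stoichiometric = 17.9 - 13.9 = 4.00 kg/kg fuel
Excess air % = (excess / stoich) * 100 = (4.00 / 13.9) * 100 = 28.78%


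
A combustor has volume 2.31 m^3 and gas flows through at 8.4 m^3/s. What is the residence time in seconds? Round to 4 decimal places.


tau = V / Q_flow
tau = 2.31 / 8.4 = 0.2750 s


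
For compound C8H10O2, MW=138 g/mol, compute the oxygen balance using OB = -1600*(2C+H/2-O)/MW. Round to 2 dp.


OB = -1600 * (2C + H/2 - O) / MW
Inner = 2*8 + 10/2 - 2 = 19.00
OB = -1600 * 19.00 / 138 = -220.29%


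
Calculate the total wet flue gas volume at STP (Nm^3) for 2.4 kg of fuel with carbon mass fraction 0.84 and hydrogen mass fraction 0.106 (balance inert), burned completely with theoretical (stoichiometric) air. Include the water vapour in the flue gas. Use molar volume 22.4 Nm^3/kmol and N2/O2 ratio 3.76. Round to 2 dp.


Per kg fuel: CO2 = (C/12 kmol)*22.4 = (0.84/12)*22.4 = 1.56800 Nm^3
Per kg fuel: H2O = (H/2 kmol)*22.4 = (0.106/2)*22.4 = 1.18720 Nm^3
O2 needed per kg fuel = C/12 + H/4 = 0.84/12 + 0.106/4 = 0.09650000 kmol
Per kg fuel: N2 = O2*3.76*22.4 = 0.09650000*3.76*22.4 = 8.12762 Nm^3
Total per kg = 1.56800 + 1.18720 + 8.12762 = 10.88282 Nm^3
Total = 10.88282 * 2.4 = 26.12 Nm^3


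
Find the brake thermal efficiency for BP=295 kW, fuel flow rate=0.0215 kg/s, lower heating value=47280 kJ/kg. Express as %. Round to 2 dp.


eta_BTE = (BP / (mf * LHV)) * 100
Denominator = 0.0215 * 47280 = 1016.5200 kW
eta_BTE = (295 / 1016.5200) * 100 = 29.02%


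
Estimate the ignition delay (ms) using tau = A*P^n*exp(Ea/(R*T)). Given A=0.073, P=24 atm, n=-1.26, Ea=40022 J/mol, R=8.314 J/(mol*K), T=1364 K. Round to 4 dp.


tau = A * P^n * exp(Ea/(R*T))
P^n = 24^(-1.26) = 0.01823618
Ea/(R*T) = 40022/(8.314*1364) = 3.529185
exp(Ea/(R*T)) = 34.096160
tau = 0.073 * 0.01823618 * 34.096160 = 0.0454 ms


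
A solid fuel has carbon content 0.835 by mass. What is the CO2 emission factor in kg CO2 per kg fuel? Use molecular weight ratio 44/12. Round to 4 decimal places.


EF = C_frac * (M_CO2 / M_C)
EF = 0.835 * (44/12)
EF = 0.835 * 3.666667 = 3.0617 kg_CO2/kg_fuel


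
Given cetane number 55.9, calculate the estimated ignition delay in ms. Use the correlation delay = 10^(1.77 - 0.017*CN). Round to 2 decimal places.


delay = 10^(1.77 - 0.017*CN)
Exponent = 1.77 - 0.017*55.9 = 0.8197
delay = 10^0.8197 = 6.60 ms


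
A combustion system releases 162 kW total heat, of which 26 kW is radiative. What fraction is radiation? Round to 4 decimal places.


f_rad = Q_rad / Q_total
f_rad = 26 / 162 = 0.1605


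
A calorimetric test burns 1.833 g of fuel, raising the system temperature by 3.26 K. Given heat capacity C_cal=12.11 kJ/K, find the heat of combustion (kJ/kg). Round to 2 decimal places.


Hc = C_cal * delta_T / m_fuel
Q_released = 12.11 * 3.26 = 39.4786 kJ
m_fuel = 1.833 g = 1.833/1000 kg = 0.001833 kg
Hc = 39.4786 / 0.001833 = 21537.70 kJ/kg


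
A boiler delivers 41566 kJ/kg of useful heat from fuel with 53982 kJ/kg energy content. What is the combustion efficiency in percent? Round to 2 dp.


Efficiency = (Q_useful / Q_fuel) * 100
Efficiency = (41566 / 53982) * 100
Efficiency = 0.7700 * 100 = 77.00%


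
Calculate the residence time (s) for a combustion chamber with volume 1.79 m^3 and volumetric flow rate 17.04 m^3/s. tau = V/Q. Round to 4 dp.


tau = V / Q_flow
tau = 1.79 / 17.04 = 0.1050 s


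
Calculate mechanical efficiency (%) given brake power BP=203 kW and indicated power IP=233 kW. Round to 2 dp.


eta_mech = (BP / IP) * 100
Ratio = 203 / 233 = 0.8712
eta_mech = 0.8712 * 100 = 87.12%


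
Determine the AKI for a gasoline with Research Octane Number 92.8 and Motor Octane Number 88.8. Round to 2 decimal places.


AKI = (RON + MON) / 2
AKI = (92.8 + 88.8) / 2
AKI = 181.6 / 2 = 90.80


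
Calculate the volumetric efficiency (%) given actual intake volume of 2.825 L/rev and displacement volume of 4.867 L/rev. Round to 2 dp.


eta_v = (V_actual / V_disp) * 100
Ratio = 2.825 / 4.867 = 0.5804
eta_v = 0.5804 * 100 = 58.04%


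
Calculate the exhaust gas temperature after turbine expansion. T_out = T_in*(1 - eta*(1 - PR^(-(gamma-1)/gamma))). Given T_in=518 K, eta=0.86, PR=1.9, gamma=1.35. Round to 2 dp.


T_out = T_in * (1 - eta * (1 - PR^(-(gamma-1)/gamma)))
Exponent = -(1.35-1)/1.35 = -0.25925926
PR^exp = 1.9^(-0.25925926) = 0.84670193
Factor = 1 - 0.86*(1 - 0.84670193) = 0.86816366
T_out = 518 * 0.86816366 = 449.71 K


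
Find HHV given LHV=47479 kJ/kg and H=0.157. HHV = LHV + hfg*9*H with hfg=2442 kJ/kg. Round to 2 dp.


HHV = LHV + hfg * 9 * H
Water addition = 2442 * 9 * 0.157 = 3450.546 kJ/kg
HHV = 47479 + 3450.546 = 50929.55 kJ/kg


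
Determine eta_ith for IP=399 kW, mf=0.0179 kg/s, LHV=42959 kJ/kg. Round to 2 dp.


eta_ith = (IP / (mf * LHV)) * 100
Denominator = 0.0179 * 42959 = 768.9661 kW
eta_ith = (399 / 768.9661) * 100 = 51.89%


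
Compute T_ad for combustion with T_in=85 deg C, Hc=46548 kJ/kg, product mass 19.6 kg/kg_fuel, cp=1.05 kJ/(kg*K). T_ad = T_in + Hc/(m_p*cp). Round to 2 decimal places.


T_ad = T_in + Hc / (m_p * cp)
Denominator = 19.6 * 1.05 = 20.5800
Temperature rise = 46548 / 20.5800 = 2261.81 K
T_ad = 85 + 2261.81 = 2346.81 deg C


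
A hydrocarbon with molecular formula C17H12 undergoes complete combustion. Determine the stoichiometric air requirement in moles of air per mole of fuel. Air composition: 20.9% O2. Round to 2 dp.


Balanced combustion: C17H12 + 20 O2 -> 17 CO2 + 6 H2O
O2 needed = C + H/4 = 17 + 12/4 = 20.00 moles
Air moles = O2 / 0.209 = 20.00 / 0.209 = 95.69 moles air


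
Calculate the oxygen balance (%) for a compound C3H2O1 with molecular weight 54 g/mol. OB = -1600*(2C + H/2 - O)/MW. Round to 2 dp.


OB = -1600 * (2C + H/2 - O) / MW
Inner = 2*3 + 2/2 - 1 = 6.00
OB = -1600 * 6.00 / 54 = -177.78%


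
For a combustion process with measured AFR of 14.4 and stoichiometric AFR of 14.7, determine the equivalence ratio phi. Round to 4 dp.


phi = AFR_stoich / AFR_actual
phi = 14.7 / 14.4 = 1.0208


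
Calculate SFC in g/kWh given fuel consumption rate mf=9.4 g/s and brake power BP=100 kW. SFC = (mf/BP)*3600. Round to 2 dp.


SFC = (mf / BP) * 3600
Rate = 9.4 / 100 = 0.094000 g/(s*kW)
SFC = 0.094000 * 3600 = 338.40 g/kWh


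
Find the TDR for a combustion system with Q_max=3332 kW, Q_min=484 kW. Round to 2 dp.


TDR = Q_max / Q_min
TDR = 3332 / 484 = 6.88


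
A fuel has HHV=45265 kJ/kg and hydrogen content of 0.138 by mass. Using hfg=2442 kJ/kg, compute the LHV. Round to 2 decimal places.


LHV = HHV - hfg * 9 * H
Water correction = 2442 * 9 * 0.138 = 3032.964 kJ/kg
LHV = 45265 - 3032.964 = 42232.04 kJ/kg


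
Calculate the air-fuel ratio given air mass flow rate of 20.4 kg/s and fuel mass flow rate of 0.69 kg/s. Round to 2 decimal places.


AFR = m_air / m_fuel
AFR = 20.4 / 0.69 = 29.57


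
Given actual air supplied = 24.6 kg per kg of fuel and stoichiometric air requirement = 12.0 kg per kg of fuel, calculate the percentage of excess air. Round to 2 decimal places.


Excess air = actual - stoichiometric = 24.6 - 12.0 = 12.60 kg/kg fuel
Excess air % = (excess / stoich) * 100 = (12.60 / 12.0) * 100 = 105.00%


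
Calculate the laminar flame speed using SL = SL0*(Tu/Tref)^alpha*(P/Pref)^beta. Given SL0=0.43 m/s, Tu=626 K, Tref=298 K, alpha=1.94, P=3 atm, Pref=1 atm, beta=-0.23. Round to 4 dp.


SL = SL0 * (Tu/Tref)^alpha * (P/Pref)^beta
T ratio = 626/298 = 2.10067114
(T ratio)^alpha = 2.10067114^1.94 = 4.220604
(P/Pref)^beta = 3^(-0.23) = 0.776716
SL = 0.43 * 4.220604 * 0.776716 = 1.4096 m/s


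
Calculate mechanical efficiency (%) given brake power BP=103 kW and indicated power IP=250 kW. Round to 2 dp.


eta_mech = (BP / IP) * 100
Ratio = 103 / 250 = 0.4120
eta_mech = 0.4120 * 100 = 41.20%


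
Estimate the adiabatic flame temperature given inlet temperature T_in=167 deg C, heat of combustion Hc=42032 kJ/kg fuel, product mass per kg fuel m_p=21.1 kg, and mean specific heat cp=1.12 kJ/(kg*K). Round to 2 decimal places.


T_ad = T_in + Hc / (m_p * cp)
Denominator = 21.1 * 1.12 = 23.6320
Temperature rise = 42032 / 23.6320 = 1778.61 K
T_ad = 167 + 1778.61 = 1945.61 deg C


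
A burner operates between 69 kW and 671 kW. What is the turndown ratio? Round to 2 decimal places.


TDR = Q_max / Q_min
TDR = 671 / 69 = 9.72


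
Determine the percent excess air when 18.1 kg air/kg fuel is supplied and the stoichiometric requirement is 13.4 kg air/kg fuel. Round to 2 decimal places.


Excess air = actual - stoichiometric = 18.1 - 13.4 = 4.70 kg/kg fuel
Excess air % = (excess / stoich) * 100 = (4.70 / 13.4) * 100 = 35.07%


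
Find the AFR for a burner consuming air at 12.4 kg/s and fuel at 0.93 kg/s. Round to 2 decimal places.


AFR = m_air / m_fuel
AFR = 12.4 / 0.93 = 13.33


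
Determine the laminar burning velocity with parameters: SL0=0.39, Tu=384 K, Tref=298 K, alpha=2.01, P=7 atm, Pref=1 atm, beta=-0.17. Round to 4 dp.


SL = SL0 * (Tu/Tref)^alpha * (P/Pref)^beta
T ratio = 384/298 = 1.28859060
(T ratio)^alpha = 1.28859060^2.01 = 1.664681
(P/Pref)^beta = 7^(-0.17) = 0.718345
SL = 0.39 * 1.664681 * 0.718345 = 0.4664 m/s


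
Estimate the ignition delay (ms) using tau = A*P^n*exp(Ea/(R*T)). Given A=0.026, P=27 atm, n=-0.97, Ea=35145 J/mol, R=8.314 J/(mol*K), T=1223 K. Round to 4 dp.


tau = A * P^n * exp(Ea/(R*T))
P^n = 27^(-0.97) = 0.04088624
Ea/(R*T) = 35145/(8.314*1223) = 3.456424
exp(Ea/(R*T)) = 31.703417
tau = 0.026 * 0.04088624 * 31.703417 = 0.0337 ms


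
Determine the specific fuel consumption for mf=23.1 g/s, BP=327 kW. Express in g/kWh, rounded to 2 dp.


SFC = (mf / BP) * 3600
Rate = 23.1 / 327 = 0.070642 g/(s*kW)
SFC = 0.070642 * 3600 = 254.31 g/kWh


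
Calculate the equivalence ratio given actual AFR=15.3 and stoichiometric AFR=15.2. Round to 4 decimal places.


phi = AFR_stoich / AFR_actual
phi = 15.2 / 15.3 = 0.9935


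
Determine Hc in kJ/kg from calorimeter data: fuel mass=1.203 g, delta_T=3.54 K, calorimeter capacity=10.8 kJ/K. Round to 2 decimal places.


Hc = C_cal * delta_T / m_fuel
Q_released = 10.8 * 3.54 = 38.2320 kJ
m_fuel = 1.203 g = 1.203/1000 kg = 0.001203 kg
Hc = 38.2320 / 0.001203 = 31780.55 kJ/kg


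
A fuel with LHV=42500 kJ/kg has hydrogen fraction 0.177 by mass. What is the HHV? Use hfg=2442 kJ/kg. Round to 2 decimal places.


HHV = LHV + hfg * 9 * H
Water addition = 2442 * 9 * 0.177 = 3890.106 kJ/kg
HHV = 42500 + 3890.106 = 46390.11 kJ/kg


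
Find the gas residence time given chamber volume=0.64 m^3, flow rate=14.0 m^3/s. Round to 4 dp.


tau = V / Q_flow
tau = 0.64 / 14.0 = 0.0457 s


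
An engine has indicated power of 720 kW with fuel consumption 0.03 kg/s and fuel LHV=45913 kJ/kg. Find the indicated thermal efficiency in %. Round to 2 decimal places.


eta_ith = (IP / (mf * LHV)) * 100
Denominator = 0.03 * 45913 = 1377.3900 kW
eta_ith = (720 / 1377.3900) * 100 = 52.27%


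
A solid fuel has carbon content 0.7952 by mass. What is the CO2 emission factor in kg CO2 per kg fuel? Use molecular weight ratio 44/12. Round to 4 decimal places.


EF = C_frac * (M_CO2 / M_C)
EF = 0.7952 * (44/12)
EF = 0.7952 * 3.666667 = 2.9157 kg_CO2/kg_fuel


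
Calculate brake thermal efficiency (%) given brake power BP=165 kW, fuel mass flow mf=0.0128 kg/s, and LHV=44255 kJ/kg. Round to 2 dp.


eta_BTE = (BP / (mf * LHV)) * 100
Denominator = 0.0128 * 44255 = 566.4640 kW
eta_BTE = (165 / 566.4640) * 100 = 29.13%


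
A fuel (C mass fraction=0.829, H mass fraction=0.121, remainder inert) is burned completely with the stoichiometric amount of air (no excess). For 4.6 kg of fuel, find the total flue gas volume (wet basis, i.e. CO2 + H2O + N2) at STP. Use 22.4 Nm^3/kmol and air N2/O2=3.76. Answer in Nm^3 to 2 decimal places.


Per kg fuel: CO2 = (C/12 kmol)*22.4 = (0.829/12)*22.4 = 1.54747 Nm^3
Per kg fuel: H2O = (H/2 kmol)*22.4 = (0.121/2)*22.4 = 1.35520 Nm^3
O2 needed per kg fuel = C/12 + H/4 = 0.829/12 + 0.121/4 = 0.09933333 kmol
Per kg fuel: N2 = O2*3.76*22.4 = 0.09933333*3.76*22.4 = 8.36625 Nm^3
Total per kg = 1.54747 + 1.35520 + 8.36625 = 11.26892 Nm^3
Total = 11.26892 * 4.6 = 51.84 Nm^3


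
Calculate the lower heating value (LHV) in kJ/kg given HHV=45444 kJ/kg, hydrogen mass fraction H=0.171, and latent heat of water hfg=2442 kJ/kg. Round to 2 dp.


LHV = HHV - hfg * 9 * H
Water correction = 2442 * 9 * 0.171 = 3758.238 kJ/kg
LHV = 45444 - 3758.238 = 41685.76 kJ/kg


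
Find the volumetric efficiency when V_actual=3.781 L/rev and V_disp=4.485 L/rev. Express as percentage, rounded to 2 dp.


eta_v = (V_actual / V_disp) * 100
Ratio = 3.781 / 4.485 = 0.8430
eta_v = 0.8430 * 100 = 84.30%


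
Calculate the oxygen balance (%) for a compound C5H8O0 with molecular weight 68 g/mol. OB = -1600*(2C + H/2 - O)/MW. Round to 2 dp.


OB = -1600 * (2C + H/2 - O) / MW
Inner = 2*5 + 8/2 - 0 = 14.00
OB = -1600 * 14.00 / 68 = -329.41%


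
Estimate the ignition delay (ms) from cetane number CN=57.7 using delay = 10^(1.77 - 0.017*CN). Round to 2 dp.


delay = 10^(1.77 - 0.017*CN)
Exponent = 1.77 - 0.017*57.7 = 0.7891
delay = 10^0.7891 = 6.15 ms


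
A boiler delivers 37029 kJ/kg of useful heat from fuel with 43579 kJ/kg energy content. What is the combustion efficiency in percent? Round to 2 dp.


Efficiency = (Q_useful / Q_fuel) * 100
Efficiency = (37029 / 43579) * 100
Efficiency = 0.8497 * 100 = 84.97%


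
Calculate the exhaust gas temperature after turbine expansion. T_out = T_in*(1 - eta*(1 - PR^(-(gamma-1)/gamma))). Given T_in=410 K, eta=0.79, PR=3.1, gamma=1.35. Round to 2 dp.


T_out = T_in * (1 - eta * (1 - PR^(-(gamma-1)/gamma)))
Exponent = -(1.35-1)/1.35 = -0.25925926
PR^exp = 3.1^(-0.25925926) = 0.74577862
Factor = 1 - 0.79*(1 - 0.74577862) = 0.79916511
T_out = 410 * 0.79916511 = 327.66 K


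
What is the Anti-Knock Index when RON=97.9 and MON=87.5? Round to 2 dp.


AKI = (RON + MON) / 2
AKI = (97.9 + 87.5) / 2
AKI = 185.4 / 2 = 92.70


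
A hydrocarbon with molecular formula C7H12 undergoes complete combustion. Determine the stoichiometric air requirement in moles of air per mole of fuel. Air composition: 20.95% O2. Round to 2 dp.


Balanced combustion: C7H12 + 10 O2 -> 7 CO2 + 6 H2O
O2 needed = C + H/4 = 7 + 12/4 = 10.00 moles
Air moles = O2 / 0.2095 = 10.00 / 0.2095 = 47.73 moles air


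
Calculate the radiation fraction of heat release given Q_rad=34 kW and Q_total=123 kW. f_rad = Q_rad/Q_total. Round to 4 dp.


f_rad = Q_rad / Q_total
f_rad = 34 / 123 = 0.2764


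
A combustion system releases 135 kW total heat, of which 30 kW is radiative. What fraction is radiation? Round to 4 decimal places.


f_rad = Q_rad / Q_total
f_rad = 30 / 135 = 0.2222


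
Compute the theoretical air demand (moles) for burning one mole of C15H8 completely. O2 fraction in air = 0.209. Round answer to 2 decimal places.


Balanced combustion: C15H8 + 17 O2 -> 15 CO2 + 4 H2O
O2 needed = C + H/4 = 15 + 8/4 = 17.00 moles
Air moles = O2 / 0.209 = 17.00 / 0.209 = 81.34 moles air


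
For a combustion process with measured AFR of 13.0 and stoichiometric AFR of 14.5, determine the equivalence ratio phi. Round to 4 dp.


phi = AFR_stoich / AFR_actual
phi = 14.5 / 13.0 = 1.1154


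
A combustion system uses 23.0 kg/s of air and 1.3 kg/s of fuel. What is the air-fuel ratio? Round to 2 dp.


AFR = m_air / m_fuel
AFR = 23.0 / 1.3 = 17.69


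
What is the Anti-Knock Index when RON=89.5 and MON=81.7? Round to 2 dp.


AKI = (RON + MON) / 2
AKI = (89.5 + 81.7) / 2
AKI = 171.2 / 2 = 85.60


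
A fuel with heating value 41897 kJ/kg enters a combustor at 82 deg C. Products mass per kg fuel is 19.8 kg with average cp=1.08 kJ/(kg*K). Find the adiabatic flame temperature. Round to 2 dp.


T_ad = T_in + Hc / (m_p * cp)
Denominator = 19.8 * 1.08 = 21.3840
Temperature rise = 41897 / 21.3840 = 1959.27 K
T_ad = 82 + 1959.27 = 2041.27 deg C


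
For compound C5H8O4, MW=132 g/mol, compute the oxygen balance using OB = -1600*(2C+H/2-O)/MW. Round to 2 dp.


OB = -1600 * (2C + H/2 - O) / MW
Inner = 2*5 + 8/2 - 4 = 10.00
OB = -1600 * 10.00 / 132 = -121.21%


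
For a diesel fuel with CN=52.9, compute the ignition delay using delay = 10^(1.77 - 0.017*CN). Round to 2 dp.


delay = 10^(1.77 - 0.017*CN)
Exponent = 1.77 - 0.017*52.9 = 0.8707
delay = 10^0.8707 = 7.43 ms


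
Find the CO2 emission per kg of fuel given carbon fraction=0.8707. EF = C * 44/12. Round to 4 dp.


EF = C_frac * (M_CO2 / M_C)
EF = 0.8707 * (44/12)
EF = 0.8707 * 3.666667 = 3.1926 kg_CO2/kg_fuel


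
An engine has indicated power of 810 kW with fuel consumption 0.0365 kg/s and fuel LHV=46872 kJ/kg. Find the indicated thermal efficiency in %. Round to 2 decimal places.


eta_ith = (IP / (mf * LHV)) * 100
Denominator = 0.0365 * 46872 = 1710.8280 kW
eta_ith = (810 / 1710.8280) * 100 = 47.35%


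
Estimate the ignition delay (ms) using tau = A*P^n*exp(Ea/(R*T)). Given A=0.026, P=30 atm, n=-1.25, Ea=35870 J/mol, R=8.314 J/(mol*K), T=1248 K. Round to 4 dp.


tau = A * P^n * exp(Ea/(R*T))
P^n = 30^(-1.25) = 0.01424290
Ea/(R*T) = 35870/(8.314*1248) = 3.457059
exp(Ea/(R*T)) = 31.723535
tau = 0.026 * 0.01424290 * 31.723535 = 0.0117 ms


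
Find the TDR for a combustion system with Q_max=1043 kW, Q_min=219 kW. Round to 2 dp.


TDR = Q_max / Q_min
TDR = 1043 / 219 = 4.76


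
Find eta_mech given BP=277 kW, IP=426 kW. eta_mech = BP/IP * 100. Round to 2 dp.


eta_mech = (BP / IP) * 100
Ratio = 277 / 426 = 0.6502
eta_mech = 0.6502 * 100 = 65.02%


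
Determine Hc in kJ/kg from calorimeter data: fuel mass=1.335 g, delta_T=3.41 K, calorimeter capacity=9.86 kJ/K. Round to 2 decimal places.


Hc = C_cal * delta_T / m_fuel
Q_released = 9.86 * 3.41 = 33.6226 kJ
m_fuel = 1.335 g = 1.335/1000 kg = 0.001335 kg
Hc = 33.6226 / 0.001335 = 25185.47 kJ/kg


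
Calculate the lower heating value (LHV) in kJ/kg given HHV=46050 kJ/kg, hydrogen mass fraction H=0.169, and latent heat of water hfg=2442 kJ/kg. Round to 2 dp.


LHV = HHV - hfg * 9 * H
Water correction = 2442 * 9 * 0.169 = 3714.282 kJ/kg
LHV = 46050 - 3714.282 = 42335.72 kJ/kg


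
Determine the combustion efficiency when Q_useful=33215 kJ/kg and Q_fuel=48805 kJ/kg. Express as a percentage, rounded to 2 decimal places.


Efficiency = (Q_useful / Q_fuel) * 100
Efficiency = (33215 / 48805) * 100
Efficiency = 0.6806 * 100 = 68.06%


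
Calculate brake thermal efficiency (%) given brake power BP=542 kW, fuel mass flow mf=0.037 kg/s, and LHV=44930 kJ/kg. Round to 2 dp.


eta_BTE = (BP / (mf * LHV)) * 100
Denominator = 0.037 * 44930 = 1662.4100 kW
eta_BTE = (542 / 1662.4100) * 100 = 32.60%


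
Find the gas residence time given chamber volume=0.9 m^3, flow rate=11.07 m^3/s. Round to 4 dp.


tau = V / Q_flow
tau = 0.9 / 11.07 = 0.0813 s


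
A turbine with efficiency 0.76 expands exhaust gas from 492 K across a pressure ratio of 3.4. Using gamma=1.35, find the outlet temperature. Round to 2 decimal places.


T_out = T_in * (1 - eta * (1 - PR^(-(gamma-1)/gamma)))
Exponent = -(1.35-1)/1.35 = -0.25925926
PR^exp = 3.4^(-0.25925926) = 0.72813041
Factor = 1 - 0.76*(1 - 0.72813041) = 0.79337911
T_out = 492 * 0.79337911 = 390.34 K


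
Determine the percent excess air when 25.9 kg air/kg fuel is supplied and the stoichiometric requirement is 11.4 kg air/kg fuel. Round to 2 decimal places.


Excess air = actual - stoichiometric = 25.9 - 11.4 = 14.50 kg/kg fuel
Excess air % = (excess / stoich) * 100 = (14.50 / 11.4) * 100 = 127.19%


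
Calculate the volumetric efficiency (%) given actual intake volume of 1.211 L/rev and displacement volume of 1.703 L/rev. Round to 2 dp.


eta_v = (V_actual / V_disp) * 100
Ratio = 1.211 / 1.703 = 0.7111
eta_v = 0.7111 * 100 = 71.11%


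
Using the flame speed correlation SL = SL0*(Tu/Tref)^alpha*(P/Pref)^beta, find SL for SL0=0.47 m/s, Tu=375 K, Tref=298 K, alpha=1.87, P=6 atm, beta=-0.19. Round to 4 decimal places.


SL = SL0 * (Tu/Tref)^alpha * (P/Pref)^beta
T ratio = 375/298 = 1.25838926
(T ratio)^alpha = 1.25838926^1.87 = 1.536930
(P/Pref)^beta = 6^(-0.19) = 0.711461
SL = 0.47 * 1.536930 * 0.711461 = 0.5139 m/s


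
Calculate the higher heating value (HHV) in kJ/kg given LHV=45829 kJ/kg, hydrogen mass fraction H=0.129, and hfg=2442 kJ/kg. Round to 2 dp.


HHV = LHV + hfg * 9 * H
Water addition = 2442 * 9 * 0.129 = 2835.162 kJ/kg
HHV = 45829 + 2835.162 = 48664.16 kJ/kg


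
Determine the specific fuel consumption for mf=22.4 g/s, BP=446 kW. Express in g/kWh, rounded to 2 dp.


SFC = (mf / BP) * 3600
Rate = 22.4 / 446 = 0.050224 g/(s*kW)
SFC = 0.050224 * 3600 = 180.81 g/kWh


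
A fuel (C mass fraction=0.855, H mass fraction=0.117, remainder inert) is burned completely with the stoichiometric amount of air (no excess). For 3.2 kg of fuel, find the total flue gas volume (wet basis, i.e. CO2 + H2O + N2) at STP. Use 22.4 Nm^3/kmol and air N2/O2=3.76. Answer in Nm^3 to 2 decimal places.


Per kg fuel: CO2 = (C/12 kmol)*22.4 = (0.855/12)*22.4 = 1.59600 Nm^3
Per kg fuel: H2O = (H/2 kmol)*22.4 = (0.117/2)*22.4 = 1.31040 Nm^3
O2 needed per kg fuel = C/12 + H/4 = 0.855/12 + 0.117/4 = 0.10050000 kmol
Per kg fuel: N2 = O2*3.76*22.4 = 0.10050000*3.76*22.4 = 8.46451 Nm^3
Total per kg = 1.59600 + 1.31040 + 8.46451 = 11.37091 Nm^3
Total = 11.37091 * 3.2 = 36.39 Nm^3


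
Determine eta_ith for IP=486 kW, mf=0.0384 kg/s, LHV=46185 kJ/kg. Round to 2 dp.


eta_ith = (IP / (mf * LHV)) * 100
Denominator = 0.0384 * 46185 = 1773.5040 kW
eta_ith = (486 / 1773.5040) * 100 = 27.40%


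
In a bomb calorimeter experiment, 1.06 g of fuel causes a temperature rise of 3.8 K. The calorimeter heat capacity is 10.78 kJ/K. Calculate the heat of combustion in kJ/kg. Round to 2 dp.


Hc = C_cal * delta_T / m_fuel
Q_released = 10.78 * 3.8 = 40.9640 kJ
m_fuel = 1.06 g = 1.06/1000 kg = 0.001060 kg
Hc = 40.9640 / 0.001060 = 38645.28 kJ/kg
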